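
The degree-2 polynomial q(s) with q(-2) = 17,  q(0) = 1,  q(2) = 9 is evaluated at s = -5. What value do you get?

86

L_0(-5) = (-5)·(-7)/[(-2)·(-4)] = 35/8
L_1(-5) = (-3)·(-7)/[(2)·(-2)] = -21/4
L_2(-5) = (-3)·(-5)/[(4)·(2)] = 15/8
Sum: 17·(35/8) + 1·(-21/4) + 9·(15/8) = 86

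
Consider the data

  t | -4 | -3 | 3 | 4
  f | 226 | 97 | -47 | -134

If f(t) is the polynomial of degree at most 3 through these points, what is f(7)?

Evaluate each Lagrange basis at t = 7:
L_0(7) = (10)·(4)·(3)/[(-1)·(-7)·(-8)] = -15/7
L_1(7) = (11)·(4)·(3)/[(1)·(-6)·(-7)] = 22/7
L_2(7) = (11)·(10)·(3)/[(7)·(6)·(-1)] = -55/7
L_3(7) = (11)·(10)·(4)/[(8)·(7)·(1)] = 55/7
Sum: 226·(-15/7) + 97·(22/7) + (-47)·(-55/7) + (-134)·(55/7) = -863

-863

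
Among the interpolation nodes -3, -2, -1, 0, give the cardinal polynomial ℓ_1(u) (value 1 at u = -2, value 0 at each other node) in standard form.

ℓ_1(u) = (1/2)u^3 + 2u^2 + (3/2)u

ℓ_1(u) = (u + 3)(u + 1)u / [(1)·(-1)·(-2)]
       = (u^3 + 4u^2 + 3u) / (2)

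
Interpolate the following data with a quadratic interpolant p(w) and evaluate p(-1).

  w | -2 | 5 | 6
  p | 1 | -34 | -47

L_0(-1) = (-6)·(-7)/[(-7)·(-8)] = 3/4
L_1(-1) = (1)·(-7)/[(7)·(-1)] = 1
L_2(-1) = (1)·(-6)/[(8)·(1)] = -3/4
Sum: 1·(3/4) + (-34)·(1) + (-47)·(-3/4) = 2

2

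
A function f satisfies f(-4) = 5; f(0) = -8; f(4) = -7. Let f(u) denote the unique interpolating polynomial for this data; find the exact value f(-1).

-97/16

L_0(-1) = (-1)·(-5)/[(-4)·(-8)] = 5/32
L_1(-1) = (3)·(-5)/[(4)·(-4)] = 15/16
L_2(-1) = (3)·(-1)/[(8)·(4)] = -3/32
Sum: 5·(5/32) + (-8)·(15/16) + (-7)·(-3/32) = -97/16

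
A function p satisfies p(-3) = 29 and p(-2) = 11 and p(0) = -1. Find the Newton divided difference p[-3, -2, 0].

4

p[-3,-2] = (11 - 29) / (-2 - (-3)) = -18
p[-2,0] = (-1 - 11) / (0 - (-2)) = -6
p[-3,-2,0] = (-6 - (-18)) / (0 - (-3)) = 4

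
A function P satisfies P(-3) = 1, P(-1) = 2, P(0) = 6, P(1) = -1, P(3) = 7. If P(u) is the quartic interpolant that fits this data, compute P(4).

Evaluate each Lagrange basis at u = 4:
L_0(4) = (5)·(4)·(3)·(1)/[(-2)·(-3)·(-4)·(-6)] = 5/12
L_1(4) = (7)·(4)·(3)·(1)/[(2)·(-1)·(-2)·(-4)] = -21/4
L_2(4) = (7)·(5)·(3)·(1)/[(3)·(1)·(-1)·(-3)] = 35/3
L_3(4) = (7)·(5)·(4)·(1)/[(4)·(2)·(1)·(-2)] = -35/4
L_4(4) = (7)·(5)·(4)·(3)/[(6)·(4)·(3)·(2)] = 35/12
Sum: 1·(5/12) + 2·(-21/4) + 6·(35/3) + (-1)·(-35/4) + 7·(35/12) = 1069/12

1069/12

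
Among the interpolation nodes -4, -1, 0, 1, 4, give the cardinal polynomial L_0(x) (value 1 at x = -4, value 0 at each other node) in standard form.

L_0(x) = (x + 1)x(x - 1)(x - 4) / [(-3)·(-4)·(-5)·(-8)]
       = (x^4 - 4x^3 - x^2 + 4x) / (480)

L_0(x) = (1/480)x^4 - (1/120)x^3 - (1/480)x^2 + (1/120)x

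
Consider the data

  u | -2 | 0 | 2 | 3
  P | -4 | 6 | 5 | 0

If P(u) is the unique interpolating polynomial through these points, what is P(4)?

Using Newton's divided-difference form:
P[-2,0] = (6 - (-4)) / (0 - (-2)) = 5
P[0,2] = (5 - 6) / (2 - 0) = -1/2
P[2,3] = (0 - 5) / (3 - 2) = -5
P[-2,0,2] = (-1/2 - 5) / (2 - (-2)) = -11/8
P[0,2,3] = (-5 - (-1/2)) / (3 - 0) = -3/2
P[-2,0,2,3] = (-3/2 - (-11/8)) / (3 - (-2)) = -1/40
P(4) = -4 + 5·(6) + (-11/8)·(6)·(4) + (-1/40)·(6)·(4)·(2) = -41/5

-41/5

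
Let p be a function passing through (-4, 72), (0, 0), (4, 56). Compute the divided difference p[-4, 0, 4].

4

p[-4,0] = (0 - 72) / (0 - (-4)) = -18
p[0,4] = (56 - 0) / (4 - 0) = 14
p[-4,0,4] = (14 - (-18)) / (4 - (-4)) = 4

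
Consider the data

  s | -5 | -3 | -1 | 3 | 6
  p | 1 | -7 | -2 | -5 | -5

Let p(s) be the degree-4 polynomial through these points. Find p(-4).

Evaluate each Lagrange basis at s = -4:
L_0(-4) = (-1)·(-3)·(-7)·(-10)/[(-2)·(-4)·(-8)·(-11)] = 105/352
L_1(-4) = (1)·(-3)·(-7)·(-10)/[(2)·(-2)·(-6)·(-9)] = 35/36
L_2(-4) = (1)·(-1)·(-7)·(-10)/[(4)·(2)·(-4)·(-7)] = -5/16
L_3(-4) = (1)·(-1)·(-3)·(-10)/[(8)·(6)·(4)·(-3)] = 5/96
L_4(-4) = (1)·(-1)·(-3)·(-7)/[(11)·(9)·(7)·(3)] = -1/99
Sum: 1·(105/352) + (-7)·(35/36) + (-2)·(-5/16) + (-5)·(5/96) + (-5)·(-1/99) = -4825/792

-4825/792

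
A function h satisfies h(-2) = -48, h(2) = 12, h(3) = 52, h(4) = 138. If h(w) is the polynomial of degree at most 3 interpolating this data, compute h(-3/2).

Evaluate each Lagrange basis at w = -3/2:
L_0(-3/2) = (-7/2)·(-9/2)·(-11/2)/[(-4)·(-5)·(-6)] = 231/320
L_1(-3/2) = (1/2)·(-9/2)·(-11/2)/[(4)·(-1)·(-2)] = 99/64
L_2(-3/2) = (1/2)·(-7/2)·(-11/2)/[(5)·(1)·(-1)] = -77/40
L_3(-3/2) = (1/2)·(-7/2)·(-9/2)/[(6)·(2)·(1)] = 21/32
Sum: (-48)·(231/320) + 12·(99/64) + 52·(-77/40) + 138·(21/32) = -205/8

-205/8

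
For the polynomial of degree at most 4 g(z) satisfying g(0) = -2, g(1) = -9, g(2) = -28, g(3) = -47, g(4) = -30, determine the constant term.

-2

Build the Lagrange basis polynomials:
L_0(z) = (z - 1)(z - 2)(z - 3)(z - 4) / [24] = (1/24)z^4 - (5/12)z^3 + (35/24)z^2 - (25/12)z + 1
L_1(z) = z(z - 2)(z - 3)(z - 4) / [-6] = -(1/6)z^4 + (3/2)z^3 - (13/3)z^2 + 4z
L_2(z) = z(z - 1)(z - 3)(z - 4) / [4] = (1/4)z^4 - 2z^3 + (19/4)z^2 - 3z
L_3(z) = z(z - 1)(z - 2)(z - 4) / [-6] = -(1/6)z^4 + (7/6)z^3 - (7/3)z^2 + (4/3)z
L_4(z) = z(z - 1)(z - 2)(z - 3) / [24] = (1/24)z^4 - (1/4)z^3 + (11/24)z^2 - (1/4)z
g(z) = (-2)·L_0 + (-9)·L_1 + (-28)·L_2 + (-47)·L_3 + (-30)·L_4
Only the constant term is needed; take it from each L_i and combine:
(-2)·(1) + (-9)·(0) + (-28)·(0) + (-47)·(0) + (-30)·(0) = -2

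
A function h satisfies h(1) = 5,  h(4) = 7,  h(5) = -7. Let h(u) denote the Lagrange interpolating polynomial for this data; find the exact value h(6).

L_0(6) = (2)·(1)/[(-3)·(-4)] = 1/6
L_1(6) = (5)·(1)/[(3)·(-1)] = -5/3
L_2(6) = (5)·(2)/[(4)·(1)] = 5/2
Sum: 5·(1/6) + 7·(-5/3) + (-7)·(5/2) = -85/3

-85/3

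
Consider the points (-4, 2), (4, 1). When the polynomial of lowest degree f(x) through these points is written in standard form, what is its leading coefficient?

-1/8

The leading coefficient equals the top divided difference f[-4,4].
f[-4,4] = (1 - 2) / (4 - (-4)) = -1/8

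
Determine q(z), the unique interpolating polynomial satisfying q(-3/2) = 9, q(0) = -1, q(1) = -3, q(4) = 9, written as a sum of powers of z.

Build the Lagrange basis polynomials:
L_0(z) = z(z - 1)(z - 4) / [-165/8] = -(8/165)z^3 + (8/33)z^2 - (32/165)z
L_1(z) = (z + 3/2)(z - 1)(z - 4) / [6] = (1/6)z^3 - (7/12)z^2 - (7/12)z + 1
L_2(z) = (z + 3/2)z(z - 4) / [-15/2] = -(2/15)z^3 + (1/3)z^2 + (4/5)z
L_3(z) = (z + 3/2)z(z - 1) / [66] = (1/66)z^3 + (1/132)z^2 - (1/44)z
q(z) = 9·L_0 + (-1)·L_1 + (-3)·L_2 + 9·L_3
  9·L_0(z) = -(24/55)z^3 + (24/11)z^2 - (96/55)z
  (-1)·L_1(z) = -(1/6)z^3 + (7/12)z^2 + (7/12)z - 1
  (-3)·L_2(z) = (2/5)z^3 - z^2 - (12/5)z
  9·L_3(z) = (3/22)z^3 + (3/44)z^2 - (9/44)z
Adding term by term: -(1/15)z^3 + (11/6)z^2 - (113/30)z - 1

q(z) = -(1/15)z^3 + (11/6)z^2 - (113/30)z - 1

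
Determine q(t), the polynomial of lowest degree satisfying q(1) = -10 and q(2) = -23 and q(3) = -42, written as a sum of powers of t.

q(t) = -3t^2 - 4t - 3

Newton's divided differences:
q[1,2] = (-23 - (-10)) / (2 - 1) = -13
q[2,3] = (-42 - (-23)) / (3 - 2) = -19
q[1,2,3] = (-19 - (-13)) / (3 - 1) = -3
q(t) = -10 + (-13)·(t - 1) + (-3)·(t - 1)(t - 2)
Expanding: q(t) = -3t^2 - 4t - 3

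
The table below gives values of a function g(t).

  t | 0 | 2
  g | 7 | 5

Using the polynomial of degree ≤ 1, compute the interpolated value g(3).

L_0(3) = (1)/[(-2)] = -1/2
L_1(3) = (3)/[(2)] = 3/2
Sum: 7·(-1/2) + 5·(3/2) = 4

4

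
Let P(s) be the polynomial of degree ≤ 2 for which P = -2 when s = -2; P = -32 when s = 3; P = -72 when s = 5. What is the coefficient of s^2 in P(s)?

-2

The leading coefficient equals the top divided difference P[-2,3,5].
P[-2,3] = (-32 - (-2)) / (3 - (-2)) = -6
P[3,5] = (-72 - (-32)) / (5 - 3) = -20
P[-2,3,5] = (-20 - (-6)) / (5 - (-2)) = -2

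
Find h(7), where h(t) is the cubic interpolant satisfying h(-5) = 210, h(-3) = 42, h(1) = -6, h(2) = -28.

-798

L_0(7) = (10)·(6)·(5)/[(-2)·(-6)·(-7)] = -25/7
L_1(7) = (12)·(6)·(5)/[(2)·(-4)·(-5)] = 9
L_2(7) = (12)·(10)·(5)/[(6)·(4)·(-1)] = -25
L_3(7) = (12)·(10)·(6)/[(7)·(5)·(1)] = 144/7
Sum: 210·(-25/7) + 42·(9) + (-6)·(-25) + (-28)·(144/7) = -798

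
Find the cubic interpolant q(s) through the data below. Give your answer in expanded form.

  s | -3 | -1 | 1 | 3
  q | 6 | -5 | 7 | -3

Newton's divided differences:
q[-3,-1] = (-5 - 6) / (-1 - (-3)) = -11/2
q[-1,1] = (7 - (-5)) / (1 - (-1)) = 6
q[1,3] = (-3 - 7) / (3 - 1) = -5
q[-3,-1,1] = (6 - (-11/2)) / (1 - (-3)) = 23/8
q[-1,1,3] = (-5 - 6) / (3 - (-1)) = -11/4
q[-3,-1,1,3] = (-11/4 - 23/8) / (3 - (-3)) = -15/16
q(s) = 6 + (-11/2)·(s + 3) + (23/8)·(s + 3)(s + 1) + (-15/16)·(s + 3)(s + 1)(s - 1)
Expanding: q(s) = -(15/16)s^3 + (1/16)s^2 + (111/16)s + 15/16

q(s) = -(15/16)s^3 + (1/16)s^2 + (111/16)s + 15/16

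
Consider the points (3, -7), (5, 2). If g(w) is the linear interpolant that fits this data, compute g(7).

11

L_0(7) = (2)/[(-2)] = -1
L_1(7) = (4)/[(2)] = 2
Sum: (-7)·(-1) + 2·(2) = 11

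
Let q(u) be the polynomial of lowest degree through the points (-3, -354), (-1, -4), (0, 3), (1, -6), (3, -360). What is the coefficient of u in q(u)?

-1

Build the Lagrange basis polynomials:
L_0(u) = (u + 1)u(u - 1)(u - 3) / [144] = (1/144)u^4 - (1/48)u^3 - (1/144)u^2 + (1/48)u
L_1(u) = (u + 3)u(u - 1)(u - 3) / [-16] = -(1/16)u^4 + (1/16)u^3 + (9/16)u^2 - (9/16)u
L_2(u) = (u + 3)(u + 1)(u - 1)(u - 3) / [9] = (1/9)u^4 - (10/9)u^2 + 1
L_3(u) = (u + 3)(u + 1)u(u - 3) / [-16] = -(1/16)u^4 - (1/16)u^3 + (9/16)u^2 + (9/16)u
L_4(u) = (u + 3)(u + 1)u(u - 1) / [144] = (1/144)u^4 + (1/48)u^3 - (1/144)u^2 - (1/48)u
q(u) = (-354)·L_0 + (-4)·L_1 + 3·L_2 + (-6)·L_3 + (-360)·L_4
Only the coefficient of u is needed; take it from each L_i and combine:
(-354)·(1/48) + (-4)·(-9/16) + 3·(0) + (-6)·(9/16) + (-360)·(-1/48) = -1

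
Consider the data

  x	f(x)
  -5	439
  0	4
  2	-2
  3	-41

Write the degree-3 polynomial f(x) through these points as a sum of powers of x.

f(x) = -3x^3 + 3x^2 + 3x + 4

Newton's divided differences:
f[-5,0] = (4 - 439) / (0 - (-5)) = -87
f[0,2] = (-2 - 4) / (2 - 0) = -3
f[2,3] = (-41 - (-2)) / (3 - 2) = -39
f[-5,0,2] = (-3 - (-87)) / (2 - (-5)) = 12
f[0,2,3] = (-39 - (-3)) / (3 - 0) = -12
f[-5,0,2,3] = (-12 - 12) / (3 - (-5)) = -3
f(x) = 439 + (-87)·(x + 5) + 12·(x + 5)x + (-3)·(x + 5)x(x - 2)
Expanding: f(x) = -3x^3 + 3x^2 + 3x + 4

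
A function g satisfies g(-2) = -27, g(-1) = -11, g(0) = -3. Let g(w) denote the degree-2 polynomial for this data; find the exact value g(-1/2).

Evaluate each Lagrange basis at w = -1/2:
L_0(-1/2) = (1/2)·(-1/2)/[(-1)·(-2)] = -1/8
L_1(-1/2) = (3/2)·(-1/2)/[(1)·(-1)] = 3/4
L_2(-1/2) = (3/2)·(1/2)/[(2)·(1)] = 3/8
Sum: (-27)·(-1/8) + (-11)·(3/4) + (-3)·(3/8) = -6

-6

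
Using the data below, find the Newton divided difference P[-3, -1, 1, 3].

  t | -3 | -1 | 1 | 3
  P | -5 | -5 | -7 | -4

7/48

P[-3,-1] = (-5 - (-5)) / (-1 - (-3)) = 0
P[-1,1] = (-7 - (-5)) / (1 - (-1)) = -1
P[1,3] = (-4 - (-7)) / (3 - 1) = 3/2
P[-3,-1,1] = (-1 - 0) / (1 - (-3)) = -1/4
P[-1,1,3] = (3/2 - (-1)) / (3 - (-1)) = 5/8
P[-3,-1,1,3] = (5/8 - (-1/4)) / (3 - (-3)) = 7/48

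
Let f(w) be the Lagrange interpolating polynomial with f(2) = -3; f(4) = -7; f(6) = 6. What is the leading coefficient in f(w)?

17/8

L_0(w) = (w - 4)(w - 6) / [8] = (1/8)w^2 - (5/4)w + 3
L_1(w) = (w - 2)(w - 6) / [-4] = -(1/4)w^2 + 2w - 3
L_2(w) = (w - 2)(w - 4) / [8] = (1/8)w^2 - (3/4)w + 1
f(w) = (-3)·L_0 + (-7)·L_1 + 6·L_2
Only the coefficient of w^2 is needed; take it from each L_i and combine:
(-3)·(1/8) + (-7)·(-1/4) + 6·(1/8) = 17/8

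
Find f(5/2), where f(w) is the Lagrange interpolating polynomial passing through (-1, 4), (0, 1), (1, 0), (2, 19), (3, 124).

Evaluate each Lagrange basis at w = 5/2:
L_0(5/2) = (5/2)·(3/2)·(1/2)·(-1/2)/[(-1)·(-2)·(-3)·(-4)] = -5/128
L_1(5/2) = (7/2)·(3/2)·(1/2)·(-1/2)/[(1)·(-1)·(-2)·(-3)] = 7/32
L_2(5/2) = (7/2)·(5/2)·(1/2)·(-1/2)/[(2)·(1)·(-1)·(-2)] = -35/64
L_3(5/2) = (7/2)·(5/2)·(3/2)·(-1/2)/[(3)·(2)·(1)·(-1)] = 35/32
L_4(5/2) = (7/2)·(5/2)·(3/2)·(1/2)/[(4)·(3)·(2)·(1)] = 35/128
Sum: 4·(-5/128) + 1·(7/32) + 0 + 19·(35/32) + 124·(35/128) = 219/4

219/4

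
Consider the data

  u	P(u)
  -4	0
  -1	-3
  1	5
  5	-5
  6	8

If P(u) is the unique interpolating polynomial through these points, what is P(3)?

L_0(3) = (4)·(2)·(-2)·(-3)/[(-3)·(-5)·(-9)·(-10)] = 8/225
L_1(3) = (7)·(2)·(-2)·(-3)/[(3)·(-2)·(-6)·(-7)] = -1/3
L_2(3) = (7)·(4)·(-2)·(-3)/[(5)·(2)·(-4)·(-5)] = 21/25
L_3(3) = (7)·(4)·(2)·(-3)/[(9)·(6)·(4)·(-1)] = 7/9
L_4(3) = (7)·(4)·(2)·(-2)/[(10)·(7)·(5)·(1)] = -8/25
Sum: 0 + (-3)·(-1/3) + 5·(21/25) + (-5)·(7/9) + 8·(-8/25) = -281/225

-281/225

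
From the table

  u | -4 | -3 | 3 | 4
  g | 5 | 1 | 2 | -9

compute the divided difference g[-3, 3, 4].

-67/42

g[-3,3] = (2 - 1) / (3 - (-3)) = 1/6
g[3,4] = (-9 - 2) / (4 - 3) = -11
g[-3,3,4] = (-11 - 1/6) / (4 - (-3)) = -67/42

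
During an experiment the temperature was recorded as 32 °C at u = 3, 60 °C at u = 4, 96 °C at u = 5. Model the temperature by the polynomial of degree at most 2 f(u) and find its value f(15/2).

Evaluate each Lagrange basis at u = 15/2:
L_0(15/2) = (7/2)·(5/2)/[(-1)·(-2)] = 35/8
L_1(15/2) = (9/2)·(5/2)/[(1)·(-1)] = -45/4
L_2(15/2) = (9/2)·(7/2)/[(2)·(1)] = 63/8
Sum: 32·(35/8) + 60·(-45/4) + 96·(63/8) = 221

221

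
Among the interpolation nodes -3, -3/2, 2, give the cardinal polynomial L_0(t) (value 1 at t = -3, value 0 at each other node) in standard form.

L_0(t) = (t + 3/2)(t - 2) / [(-3/2)·(-5)]
       = (t^2 - (1/2)t - 3) / (15/2)

L_0(t) = (2/15)t^2 - (1/15)t - 2/5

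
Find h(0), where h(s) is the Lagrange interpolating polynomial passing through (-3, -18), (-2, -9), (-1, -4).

-3

L_0(0) = (2)·(1)/[(-1)·(-2)] = 1
L_1(0) = (3)·(1)/[(1)·(-1)] = -3
L_2(0) = (3)·(2)/[(2)·(1)] = 3
Sum: (-18)·(1) + (-9)·(-3) + (-4)·(3) = -3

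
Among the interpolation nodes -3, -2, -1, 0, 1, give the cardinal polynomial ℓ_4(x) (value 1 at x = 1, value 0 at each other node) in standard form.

ℓ_4(x) = (1/24)x^4 + (1/4)x^3 + (11/24)x^2 + (1/4)x

ℓ_4(x) = (x + 3)(x + 2)(x + 1)x / [(4)·(3)·(2)·(1)]
       = (x^4 + 6x^3 + 11x^2 + 6x) / (24)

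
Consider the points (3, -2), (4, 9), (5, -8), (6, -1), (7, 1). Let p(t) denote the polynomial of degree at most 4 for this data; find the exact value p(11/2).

-971/128

Evaluate each Lagrange basis at t = 11/2:
L_0(11/2) = (3/2)·(1/2)·(-1/2)·(-3/2)/[(-1)·(-2)·(-3)·(-4)] = 3/128
L_1(11/2) = (5/2)·(1/2)·(-1/2)·(-3/2)/[(1)·(-1)·(-2)·(-3)] = -5/32
L_2(11/2) = (5/2)·(3/2)·(-1/2)·(-3/2)/[(2)·(1)·(-1)·(-2)] = 45/64
L_3(11/2) = (5/2)·(3/2)·(1/2)·(-3/2)/[(3)·(2)·(1)·(-1)] = 15/32
L_4(11/2) = (5/2)·(3/2)·(1/2)·(-1/2)/[(4)·(3)·(2)·(1)] = -5/128
Sum: (-2)·(3/128) + 9·(-5/32) + (-8)·(45/64) + (-1)·(15/32) + 1·(-5/128) = -971/128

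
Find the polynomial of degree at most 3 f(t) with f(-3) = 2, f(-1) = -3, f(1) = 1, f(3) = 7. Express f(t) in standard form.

f(t) = -(7/48)t^3 + (11/16)t^2 + (103/48)t - 27/16

Newton's divided differences:
f[-3,-1] = (-3 - 2) / (-1 - (-3)) = -5/2
f[-1,1] = (1 - (-3)) / (1 - (-1)) = 2
f[1,3] = (7 - 1) / (3 - 1) = 3
f[-3,-1,1] = (2 - (-5/2)) / (1 - (-3)) = 9/8
f[-1,1,3] = (3 - 2) / (3 - (-1)) = 1/4
f[-3,-1,1,3] = (1/4 - 9/8) / (3 - (-3)) = -7/48
f(t) = 2 + (-5/2)·(t + 3) + (9/8)·(t + 3)(t + 1) + (-7/48)·(t + 3)(t + 1)(t - 1)
Expanding: f(t) = -(7/48)t^3 + (11/16)t^2 + (103/48)t - 27/16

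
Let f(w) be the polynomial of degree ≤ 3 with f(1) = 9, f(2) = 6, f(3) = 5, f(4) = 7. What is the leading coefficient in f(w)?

L_0(w) = (w - 2)(w - 3)(w - 4) / [-6] = -(1/6)w^3 + (3/2)w^2 - (13/3)w + 4
L_1(w) = (w - 1)(w - 3)(w - 4) / [2] = (1/2)w^3 - 4w^2 + (19/2)w - 6
L_2(w) = (w - 1)(w - 2)(w - 4) / [-2] = -(1/2)w^3 + (7/2)w^2 - 7w + 4
L_3(w) = (w - 1)(w - 2)(w - 3) / [6] = (1/6)w^3 - w^2 + (11/6)w - 1
f(w) = 9·L_0 + 6·L_1 + 5·L_2 + 7·L_3
Only the coefficient of w^3 is needed; take it from each L_i and combine:
9·(-1/6) + 6·(1/2) + 5·(-1/2) + 7·(1/6) = 1/6

1/6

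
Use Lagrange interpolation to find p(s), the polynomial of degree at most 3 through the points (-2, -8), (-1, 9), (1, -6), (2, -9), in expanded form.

Build the Lagrange basis polynomials:
L_0(s) = (s + 1)(s - 1)(s - 2) / [-12] = -(1/12)s^3 + (1/6)s^2 + (1/12)s - 1/6
L_1(s) = (s + 2)(s - 1)(s - 2) / [6] = (1/6)s^3 - (1/6)s^2 - (2/3)s + 2/3
L_2(s) = (s + 2)(s + 1)(s - 2) / [-6] = -(1/6)s^3 - (1/6)s^2 + (2/3)s + 2/3
L_3(s) = (s + 2)(s + 1)(s - 1) / [12] = (1/12)s^3 + (1/6)s^2 - (1/12)s - 1/6
p(s) = (-8)·L_0 + 9·L_1 + (-6)·L_2 + (-9)·L_3
  (-8)·L_0(s) = (2/3)s^3 - (4/3)s^2 - (2/3)s + 4/3
  9·L_1(s) = (3/2)s^3 - (3/2)s^2 - 6s + 6
  (-6)·L_2(s) = s^3 + s^2 - 4s - 4
  (-9)·L_3(s) = -(3/4)s^3 - (3/2)s^2 + (3/4)s + 3/2
Adding term by term: (29/12)s^3 - (10/3)s^2 - (119/12)s + 29/6

p(s) = (29/12)s^3 - (10/3)s^2 - (119/12)s + 29/6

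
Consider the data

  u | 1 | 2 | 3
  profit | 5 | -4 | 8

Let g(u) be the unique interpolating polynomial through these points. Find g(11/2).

1039/8

L_0(11/2) = (7/2)·(5/2)/[(-1)·(-2)] = 35/8
L_1(11/2) = (9/2)·(5/2)/[(1)·(-1)] = -45/4
L_2(11/2) = (9/2)·(7/2)/[(2)·(1)] = 63/8
Sum: 5·(35/8) + (-4)·(-45/4) + 8·(63/8) = 1039/8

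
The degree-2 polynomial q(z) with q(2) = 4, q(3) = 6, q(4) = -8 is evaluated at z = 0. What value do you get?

-48

L_0(0) = (-3)·(-4)/[(-1)·(-2)] = 6
L_1(0) = (-2)·(-4)/[(1)·(-1)] = -8
L_2(0) = (-2)·(-3)/[(2)·(1)] = 3
Sum: 4·(6) + 6·(-8) + (-8)·(3) = -48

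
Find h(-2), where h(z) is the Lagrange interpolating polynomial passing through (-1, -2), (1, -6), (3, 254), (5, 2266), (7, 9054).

54

L_0(-2) = (-3)·(-5)·(-7)·(-9)/[(-2)·(-4)·(-6)·(-8)] = 315/128
L_1(-2) = (-1)·(-5)·(-7)·(-9)/[(2)·(-2)·(-4)·(-6)] = -105/32
L_2(-2) = (-1)·(-3)·(-7)·(-9)/[(4)·(2)·(-2)·(-4)] = 189/64
L_3(-2) = (-1)·(-3)·(-5)·(-9)/[(6)·(4)·(2)·(-2)] = -45/32
L_4(-2) = (-1)·(-3)·(-5)·(-7)/[(8)·(6)·(4)·(2)] = 35/128
Sum: (-2)·(315/128) + (-6)·(-105/32) + 254·(189/64) + 2266·(-45/32) + 9054·(35/128) = 54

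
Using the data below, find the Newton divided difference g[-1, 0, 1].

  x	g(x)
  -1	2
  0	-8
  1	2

g[-1,0] = (-8 - 2) / (0 - (-1)) = -10
g[0,1] = (2 - (-8)) / (1 - 0) = 10
g[-1,0,1] = (10 - (-10)) / (1 - (-1)) = 10

10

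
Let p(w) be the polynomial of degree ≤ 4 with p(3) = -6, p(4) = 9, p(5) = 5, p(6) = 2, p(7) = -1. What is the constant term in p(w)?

Build the Lagrange basis polynomials:
L_0(w) = (w - 4)(w - 5)(w - 6)(w - 7) / [24] = (1/24)w^4 - (11/12)w^3 + (179/24)w^2 - (319/12)w + 35
L_1(w) = (w - 3)(w - 5)(w - 6)(w - 7) / [-6] = -(1/6)w^4 + (7/2)w^3 - (161/6)w^2 + (177/2)w - 105
L_2(w) = (w - 3)(w - 4)(w - 6)(w - 7) / [4] = (1/4)w^4 - 5w^3 + (145/4)w^2 - (225/2)w + 126
L_3(w) = (w - 3)(w - 4)(w - 5)(w - 7) / [-6] = -(1/6)w^4 + (19/6)w^3 - (131/6)w^2 + (389/6)w - 70
L_4(w) = (w - 3)(w - 4)(w - 5)(w - 6) / [24] = (1/24)w^4 - (3/4)w^3 + (119/24)w^2 - (57/4)w + 15
p(w) = (-6)·L_0 + 9·L_1 + 5·L_2 + 2·L_3 + (-1)·L_4
Only the constant term is needed; take it from each L_i and combine:
(-6)·(35) + 9·(-105) + 5·(126) + 2·(-70) + (-1)·(15) = -680

-680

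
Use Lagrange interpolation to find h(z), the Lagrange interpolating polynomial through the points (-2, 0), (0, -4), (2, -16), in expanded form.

h(z) = -z^2 - 4z - 4

Build the Lagrange basis polynomials:
L_0(z) = z(z - 2) / [8] = (1/8)z^2 - (1/4)z
L_1(z) = (z + 2)(z - 2) / [-4] = -(1/4)z^2 + 1
L_2(z) = (z + 2)z / [8] = (1/8)z^2 + (1/4)z
h(z) = 0·L_0 + (-4)·L_1 + (-16)·L_2
  0·L_0(z) = 0
  (-4)·L_1(z) = z^2 - 4
  (-16)·L_2(z) = -2z^2 - 4z
Adding term by term: -z^2 - 4z - 4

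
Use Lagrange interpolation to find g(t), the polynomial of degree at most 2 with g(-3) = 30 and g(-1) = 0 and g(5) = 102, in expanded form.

L_0(t) = (t + 1)(t - 5) / [16] = (1/16)t^2 - (1/4)t - 5/16
L_1(t) = (t + 3)(t - 5) / [-12] = -(1/12)t^2 + (1/6)t + 5/4
L_2(t) = (t + 3)(t + 1) / [48] = (1/48)t^2 + (1/12)t + 1/16
g(t) = 30·L_0 + 0·L_1 + 102·L_2
  30·L_0(t) = (15/8)t^2 - (15/2)t - 75/8
  0·L_1(t) = 0
  102·L_2(t) = (17/8)t^2 + (17/2)t + 51/8
Adding term by term: 4t^2 + t - 3

g(t) = 4t^2 + t - 3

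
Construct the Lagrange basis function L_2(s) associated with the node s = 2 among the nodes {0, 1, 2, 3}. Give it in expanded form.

L_2(s) = -(1/2)s^3 + 2s^2 - (3/2)s

L_2(s) = s(s - 1)(s - 3) / [(2)·(1)·(-1)]
       = (s^3 - 4s^2 + 3s) / (-2)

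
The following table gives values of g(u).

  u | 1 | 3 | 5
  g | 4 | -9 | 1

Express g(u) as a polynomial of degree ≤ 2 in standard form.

g(u) = (23/8)u^2 - 18u + 153/8

Newton's divided differences:
g[1,3] = (-9 - 4) / (3 - 1) = -13/2
g[3,5] = (1 - (-9)) / (5 - 3) = 5
g[1,3,5] = (5 - (-13/2)) / (5 - 1) = 23/8
g(u) = 4 + (-13/2)·(u - 1) + (23/8)·(u - 1)(u - 3)
Expanding: g(u) = (23/8)u^2 - 18u + 153/8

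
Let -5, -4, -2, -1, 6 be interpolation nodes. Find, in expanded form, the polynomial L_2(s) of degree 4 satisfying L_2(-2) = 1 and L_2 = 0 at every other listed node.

L_2(s) = (1/48)s^4 + (1/12)s^3 - (31/48)s^2 - (77/24)s - 5/2

L_2(s) = (s + 5)(s + 4)(s + 1)(s - 6) / [(3)·(2)·(-1)·(-8)]
       = (s^4 + 4s^3 - 31s^2 - 154s - 120) / (48)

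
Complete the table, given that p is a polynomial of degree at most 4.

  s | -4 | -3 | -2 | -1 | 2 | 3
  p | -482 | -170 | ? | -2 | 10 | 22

-38

The 5 known values determine p uniquely (degree ≤ 4).
L_0(-2) = (1)·(-1)·(-4)·(-5)/[(-1)·(-3)·(-6)·(-7)] = -10/63
L_1(-2) = (2)·(-1)·(-4)·(-5)/[(1)·(-2)·(-5)·(-6)] = 2/3
L_2(-2) = (2)·(1)·(-4)·(-5)/[(3)·(2)·(-3)·(-4)] = 5/9
L_3(-2) = (2)·(1)·(-1)·(-5)/[(6)·(5)·(3)·(-1)] = -1/9
L_4(-2) = (2)·(1)·(-1)·(-4)/[(7)·(6)·(4)·(1)] = 1/21
Sum: (-482)·(-10/63) + (-170)·(2/3) + (-2)·(5/9) + 10·(-1/9) + 22·(1/21) = -38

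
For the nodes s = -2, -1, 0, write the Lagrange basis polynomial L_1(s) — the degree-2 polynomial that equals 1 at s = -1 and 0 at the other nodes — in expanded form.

L_1(s) = (s + 2)s / [(1)·(-1)]
       = (s^2 + 2s) / (-1)

L_1(s) = -s^2 - 2s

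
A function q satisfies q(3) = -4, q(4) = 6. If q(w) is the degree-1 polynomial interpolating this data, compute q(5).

16

Evaluate each Lagrange basis at w = 5:
L_0(5) = (1)/[(-1)] = -1
L_1(5) = (2)/[(1)] = 2
Sum: (-4)·(-1) + 6·(2) = 16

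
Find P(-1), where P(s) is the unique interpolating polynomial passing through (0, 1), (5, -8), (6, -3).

Using Newton's divided-difference form:
P[0,5] = (-8 - 1) / (5 - 0) = -9/5
P[5,6] = (-3 - (-8)) / (6 - 5) = 5
P[0,5,6] = (5 - (-9/5)) / (6 - 0) = 17/15
P(-1) = 1 + (-9/5)·(-1) + (17/15)·(-1)·(-6) = 48/5

48/5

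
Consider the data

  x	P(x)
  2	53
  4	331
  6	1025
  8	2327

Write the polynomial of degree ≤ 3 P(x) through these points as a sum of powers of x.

P(x) = 4x^3 + 4x^2 + 3x - 1

Build the Lagrange basis polynomials:
L_0(x) = (x - 4)(x - 6)(x - 8) / [-48] = -(1/48)x^3 + (3/8)x^2 - (13/6)x + 4
L_1(x) = (x - 2)(x - 6)(x - 8) / [16] = (1/16)x^3 - x^2 + (19/4)x - 6
L_2(x) = (x - 2)(x - 4)(x - 8) / [-16] = -(1/16)x^3 + (7/8)x^2 - (7/2)x + 4
L_3(x) = (x - 2)(x - 4)(x - 6) / [48] = (1/48)x^3 - (1/4)x^2 + (11/12)x - 1
P(x) = 53·L_0 + 331·L_1 + 1025·L_2 + 2327·L_3
  53·L_0(x) = -(53/48)x^3 + (159/8)x^2 - (689/6)x + 212
  331·L_1(x) = (331/16)x^3 - 331x^2 + (6289/4)x - 1986
  1025·L_2(x) = -(1025/16)x^3 + (7175/8)x^2 - (7175/2)x + 4100
  2327·L_3(x) = (2327/48)x^3 - (2327/4)x^2 + (25597/12)x - 2327
Adding term by term: 4x^3 + 4x^2 + 3x - 1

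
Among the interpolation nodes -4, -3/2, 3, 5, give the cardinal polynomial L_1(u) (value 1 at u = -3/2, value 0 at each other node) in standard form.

L_1(u) = (8/585)u^3 - (32/585)u^2 - (136/585)u + 32/39

L_1(u) = (u + 4)(u - 3)(u - 5) / [(5/2)·(-9/2)·(-13/2)]
       = (u^3 - 4u^2 - 17u + 60) / (585/8)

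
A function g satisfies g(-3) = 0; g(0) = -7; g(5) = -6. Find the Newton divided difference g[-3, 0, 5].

g[-3,0] = (-7 - 0) / (0 - (-3)) = -7/3
g[0,5] = (-6 - (-7)) / (5 - 0) = 1/5
g[-3,0,5] = (1/5 - (-7/3)) / (5 - (-3)) = 19/60

19/60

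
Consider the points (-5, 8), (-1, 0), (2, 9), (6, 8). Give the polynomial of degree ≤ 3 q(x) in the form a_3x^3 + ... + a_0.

L_0(x) = (x + 1)(x - 2)(x - 6) / [-308] = -(1/308)x^3 + (1/44)x^2 - (1/77)x - 3/77
L_1(x) = (x + 5)(x - 2)(x - 6) / [84] = (1/84)x^3 - (1/28)x^2 - (1/3)x + 5/7
L_2(x) = (x + 5)(x + 1)(x - 6) / [-84] = -(1/84)x^3 + (31/84)x + 5/14
L_3(x) = (x + 5)(x + 1)(x - 2) / [308] = (1/308)x^3 + (1/77)x^2 - (1/44)x - 5/154
q(x) = 8·L_0 + 0·L_1 + 9·L_2 + 8·L_3
  8·L_0(x) = -(2/77)x^3 + (2/11)x^2 - (8/77)x - 24/77
  0·L_1(x) = 0
  9·L_2(x) = -(3/28)x^3 + (93/28)x + 45/14
  8·L_3(x) = (2/77)x^3 + (8/77)x^2 - (2/11)x - 20/77
Adding term by term: -(3/28)x^3 + (2/7)x^2 + (85/28)x + 37/14

q(x) = -(3/28)x^3 + (2/7)x^2 + (85/28)x + 37/14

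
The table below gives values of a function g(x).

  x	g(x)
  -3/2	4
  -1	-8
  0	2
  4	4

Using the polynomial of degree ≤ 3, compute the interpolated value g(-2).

Using Newton's divided-difference form:
g[-3/2,-1] = (-8 - 4) / (-1 - (-3/2)) = -24
g[-1,0] = (2 - (-8)) / (0 - (-1)) = 10
g[0,4] = (4 - 2) / (4 - 0) = 1/2
g[-3/2,-1,0] = (10 - (-24)) / (0 - (-3/2)) = 68/3
g[-1,0,4] = (1/2 - 10) / (4 - (-1)) = -19/10
g[-3/2,-1,0,4] = (-19/10 - 68/3) / (4 - (-3/2)) = -67/15
g(-2) = 4 + (-24)·(-1/2) + (68/3)·(-1/2)·(-1) + (-67/15)·(-1/2)·(-1)·(-2) = 159/5

159/5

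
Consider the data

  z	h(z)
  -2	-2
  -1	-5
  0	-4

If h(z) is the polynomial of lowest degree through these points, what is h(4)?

Evaluate each Lagrange basis at z = 4:
L_0(4) = (5)·(4)/[(-1)·(-2)] = 10
L_1(4) = (6)·(4)/[(1)·(-1)] = -24
L_2(4) = (6)·(5)/[(2)·(1)] = 15
Sum: (-2)·(10) + (-5)·(-24) + (-4)·(15) = 40

40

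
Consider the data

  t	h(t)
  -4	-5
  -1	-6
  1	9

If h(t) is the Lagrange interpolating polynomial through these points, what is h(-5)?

8/5

L_0(-5) = (-4)·(-6)/[(-3)·(-5)] = 8/5
L_1(-5) = (-1)·(-6)/[(3)·(-2)] = -1
L_2(-5) = (-1)·(-4)/[(5)·(2)] = 2/5
Sum: (-5)·(8/5) + (-6)·(-1) + 9·(2/5) = 8/5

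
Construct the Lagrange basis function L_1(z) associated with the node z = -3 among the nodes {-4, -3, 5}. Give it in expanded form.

L_1(z) = (z + 4)(z - 5) / [(1)·(-8)]
       = (z^2 - z - 20) / (-8)

L_1(z) = -(1/8)z^2 + (1/8)z + 5/2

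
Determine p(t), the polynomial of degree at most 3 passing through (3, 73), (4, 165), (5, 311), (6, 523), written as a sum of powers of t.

Build the Lagrange basis polynomials:
L_0(t) = (t - 4)(t - 5)(t - 6) / [-6] = -(1/6)t^3 + (5/2)t^2 - (37/3)t + 20
L_1(t) = (t - 3)(t - 5)(t - 6) / [2] = (1/2)t^3 - 7t^2 + (63/2)t - 45
L_2(t) = (t - 3)(t - 4)(t - 6) / [-2] = -(1/2)t^3 + (13/2)t^2 - 27t + 36
L_3(t) = (t - 3)(t - 4)(t - 5) / [6] = (1/6)t^3 - 2t^2 + (47/6)t - 10
p(t) = 73·L_0 + 165·L_1 + 311·L_2 + 523·L_3
  73·L_0(t) = -(73/6)t^3 + (365/2)t^2 - (2701/3)t + 1460
  165·L_1(t) = (165/2)t^3 - 1155t^2 + (10395/2)t - 7425
  311·L_2(t) = -(311/2)t^3 + (4043/2)t^2 - 8397t + 11196
  523·L_3(t) = (523/6)t^3 - 1046t^2 + (24581/6)t - 5230
Adding term by term: 2t^3 + 3t^2 - 3t + 1

p(t) = 2t^3 + 3t^2 - 3t + 1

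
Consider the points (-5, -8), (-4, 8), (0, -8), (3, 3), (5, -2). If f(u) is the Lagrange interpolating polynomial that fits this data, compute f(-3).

Evaluate each Lagrange basis at u = -3:
L_0(-3) = (1)·(-3)·(-6)·(-8)/[(-1)·(-5)·(-8)·(-10)] = -9/25
L_1(-3) = (2)·(-3)·(-6)·(-8)/[(1)·(-4)·(-7)·(-9)] = 8/7
L_2(-3) = (2)·(1)·(-6)·(-8)/[(5)·(4)·(-3)·(-5)] = 8/25
L_3(-3) = (2)·(1)·(-3)·(-8)/[(8)·(7)·(3)·(-2)] = -1/7
L_4(-3) = (2)·(1)·(-3)·(-6)/[(10)·(9)·(5)·(2)] = 1/25
Sum: (-8)·(-9/25) + 8·(8/7) + (-8)·(8/25) + 3·(-1/7) + (-2)·(1/25) = 1567/175

1567/175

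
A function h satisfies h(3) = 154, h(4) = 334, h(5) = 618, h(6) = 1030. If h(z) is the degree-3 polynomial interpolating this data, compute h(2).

Using Newton's divided-difference form:
h[3,4] = (334 - 154) / (4 - 3) = 180
h[4,5] = (618 - 334) / (5 - 4) = 284
h[5,6] = (1030 - 618) / (6 - 5) = 412
h[3,4,5] = (284 - 180) / (5 - 3) = 52
h[4,5,6] = (412 - 284) / (6 - 4) = 64
h[3,4,5,6] = (64 - 52) / (6 - 3) = 4
h(2) = 154 + 180·(-1) + 52·(-1)·(-2) + 4·(-1)·(-2)·(-3) = 54

54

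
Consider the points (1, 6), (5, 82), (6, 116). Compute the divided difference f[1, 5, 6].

f[1,5] = (82 - 6) / (5 - 1) = 19
f[5,6] = (116 - 82) / (6 - 5) = 34
f[1,5,6] = (34 - 19) / (6 - 1) = 3

3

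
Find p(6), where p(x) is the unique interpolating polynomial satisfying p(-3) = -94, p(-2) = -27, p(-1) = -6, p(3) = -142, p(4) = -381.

Evaluate each Lagrange basis at x = 6:
L_0(6) = (8)·(7)·(3)·(2)/[(-1)·(-2)·(-6)·(-7)] = 4
L_1(6) = (9)·(7)·(3)·(2)/[(1)·(-1)·(-5)·(-6)] = -63/5
L_2(6) = (9)·(8)·(3)·(2)/[(2)·(1)·(-4)·(-5)] = 54/5
L_3(6) = (9)·(8)·(7)·(2)/[(6)·(5)·(4)·(-1)] = -42/5
L_4(6) = (9)·(8)·(7)·(3)/[(7)·(6)·(5)·(1)] = 36/5
Sum: (-94)·(4) + (-27)·(-63/5) + (-6)·(54/5) + (-142)·(-42/5) + (-381)·(36/5) = -1651

-1651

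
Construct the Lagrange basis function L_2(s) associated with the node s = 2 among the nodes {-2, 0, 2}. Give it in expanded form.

L_2(s) = (1/8)s^2 + (1/4)s

L_2(s) = (s + 2)s / [(4)·(2)]
       = (s^2 + 2s) / (8)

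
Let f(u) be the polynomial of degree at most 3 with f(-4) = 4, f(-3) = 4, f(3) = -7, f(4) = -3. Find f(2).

Evaluate each Lagrange basis at u = 2:
L_0(2) = (5)·(-1)·(-2)/[(-1)·(-7)·(-8)] = -5/28
L_1(2) = (6)·(-1)·(-2)/[(1)·(-6)·(-7)] = 2/7
L_2(2) = (6)·(5)·(-2)/[(7)·(6)·(-1)] = 10/7
L_3(2) = (6)·(5)·(-1)/[(8)·(7)·(1)] = -15/28
Sum: 4·(-5/28) + 4·(2/7) + (-7)·(10/7) + (-3)·(-15/28) = -223/28

-223/28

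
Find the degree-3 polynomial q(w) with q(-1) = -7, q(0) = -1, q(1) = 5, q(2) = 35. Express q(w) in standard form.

L_0(w) = w(w - 1)(w - 2) / [-6] = -(1/6)w^3 + (1/2)w^2 - (1/3)w
L_1(w) = (w + 1)(w - 1)(w - 2) / [2] = (1/2)w^3 - w^2 - (1/2)w + 1
L_2(w) = (w + 1)w(w - 2) / [-2] = -(1/2)w^3 + (1/2)w^2 + w
L_3(w) = (w + 1)w(w - 1) / [6] = (1/6)w^3 - (1/6)w
q(w) = (-7)·L_0 + (-1)·L_1 + 5·L_2 + 35·L_3
  (-7)·L_0(w) = (7/6)w^3 - (7/2)w^2 + (7/3)w
  (-1)·L_1(w) = -(1/2)w^3 + w^2 + (1/2)w - 1
  5·L_2(w) = -(5/2)w^3 + (5/2)w^2 + 5w
  35·L_3(w) = (35/6)w^3 - (35/6)w
Adding term by term: 4w^3 + 2w - 1

q(w) = 4w^3 + 2w - 1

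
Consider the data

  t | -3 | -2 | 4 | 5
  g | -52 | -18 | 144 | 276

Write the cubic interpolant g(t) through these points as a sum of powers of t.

L_0(t) = (t + 2)(t - 4)(t - 5) / [-56] = -(1/56)t^3 + (1/8)t^2 - (1/28)t - 5/7
L_1(t) = (t + 3)(t - 4)(t - 5) / [42] = (1/42)t^3 - (1/7)t^2 - (1/6)t + 10/7
L_2(t) = (t + 3)(t + 2)(t - 5) / [-42] = -(1/42)t^3 + (19/42)t + 5/7
L_3(t) = (t + 3)(t + 2)(t - 4) / [56] = (1/56)t^3 + (1/56)t^2 - (1/4)t - 3/7
g(t) = (-52)·L_0 + (-18)·L_1 + 144·L_2 + 276·L_3
  (-52)·L_0(t) = (13/14)t^3 - (13/2)t^2 + (13/7)t + 260/7
  (-18)·L_1(t) = -(3/7)t^3 + (18/7)t^2 + 3t - 180/7
  144·L_2(t) = -(24/7)t^3 + (456/7)t + 720/7
  276·L_3(t) = (69/14)t^3 + (69/14)t^2 - 69t - 828/7
Adding term by term: 2t^3 + t^2 + t - 4

g(t) = 2t^3 + t^2 + t - 4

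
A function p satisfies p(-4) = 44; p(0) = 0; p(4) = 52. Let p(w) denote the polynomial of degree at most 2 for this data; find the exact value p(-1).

2

Evaluate each Lagrange basis at w = -1:
L_0(-1) = (-1)·(-5)/[(-4)·(-8)] = 5/32
L_1(-1) = (3)·(-5)/[(4)·(-4)] = 15/16
L_2(-1) = (3)·(-1)/[(8)·(4)] = -3/32
Sum: 44·(5/32) + 0 + 52·(-3/32) = 2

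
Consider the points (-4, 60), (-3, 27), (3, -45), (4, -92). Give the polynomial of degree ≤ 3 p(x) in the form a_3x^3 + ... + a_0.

p(x) = -x^3 - x^2 - 3x

L_0(x) = (x + 3)(x - 3)(x - 4) / [-56] = -(1/56)x^3 + (1/14)x^2 + (9/56)x - 9/14
L_1(x) = (x + 4)(x - 3)(x - 4) / [42] = (1/42)x^3 - (1/14)x^2 - (8/21)x + 8/7
L_2(x) = (x + 4)(x + 3)(x - 4) / [-42] = -(1/42)x^3 - (1/14)x^2 + (8/21)x + 8/7
L_3(x) = (x + 4)(x + 3)(x - 3) / [56] = (1/56)x^3 + (1/14)x^2 - (9/56)x - 9/14
p(x) = 60·L_0 + 27·L_1 + (-45)·L_2 + (-92)·L_3
  60·L_0(x) = -(15/14)x^3 + (30/7)x^2 + (135/14)x - 270/7
  27·L_1(x) = (9/14)x^3 - (27/14)x^2 - (72/7)x + 216/7
  (-45)·L_2(x) = (15/14)x^3 + (45/14)x^2 - (120/7)x - 360/7
  (-92)·L_3(x) = -(23/14)x^3 - (46/7)x^2 + (207/14)x + 414/7
Adding term by term: -x^3 - x^2 - 3x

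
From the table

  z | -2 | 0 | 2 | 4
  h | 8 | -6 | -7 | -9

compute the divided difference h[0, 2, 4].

-1/8

h[0,2] = (-7 - (-6)) / (2 - 0) = -1/2
h[2,4] = (-9 - (-7)) / (4 - 2) = -1
h[0,2,4] = (-1 - (-1/2)) / (4 - 0) = -1/8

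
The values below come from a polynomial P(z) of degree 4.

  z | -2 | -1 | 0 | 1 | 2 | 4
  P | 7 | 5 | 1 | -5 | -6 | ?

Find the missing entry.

70

The 5 known values determine P uniquely (degree ≤ 4).
Evaluate each Lagrange basis at z = 4:
L_0(4) = (5)·(4)·(3)·(2)/[(-1)·(-2)·(-3)·(-4)] = 5
L_1(4) = (6)·(4)·(3)·(2)/[(1)·(-1)·(-2)·(-3)] = -24
L_2(4) = (6)·(5)·(3)·(2)/[(2)·(1)·(-1)·(-2)] = 45
L_3(4) = (6)·(5)·(4)·(2)/[(3)·(2)·(1)·(-1)] = -40
L_4(4) = (6)·(5)·(4)·(3)/[(4)·(3)·(2)·(1)] = 15
Sum: 7·(5) + 5·(-24) + 1·(45) + (-5)·(-40) + (-6)·(15) = 70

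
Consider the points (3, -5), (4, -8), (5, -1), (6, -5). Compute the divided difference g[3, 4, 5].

5

g[3,4] = (-8 - (-5)) / (4 - 3) = -3
g[4,5] = (-1 - (-8)) / (5 - 4) = 7
g[3,4,5] = (7 - (-3)) / (5 - 3) = 5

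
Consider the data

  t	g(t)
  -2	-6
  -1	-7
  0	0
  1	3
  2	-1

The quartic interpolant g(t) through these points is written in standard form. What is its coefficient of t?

Build the Lagrange basis polynomials:
L_0(t) = (t + 1)t(t - 1)(t - 2) / [24] = (1/24)t^4 - (1/12)t^3 - (1/24)t^2 + (1/12)t
L_1(t) = (t + 2)t(t - 1)(t - 2) / [-6] = -(1/6)t^4 + (1/6)t^3 + (2/3)t^2 - (2/3)t
L_2(t) = (t + 2)(t + 1)(t - 1)(t - 2) / [4] = (1/4)t^4 - (5/4)t^2 + 1
L_3(t) = (t + 2)(t + 1)t(t - 2) / [-6] = -(1/6)t^4 - (1/6)t^3 + (2/3)t^2 + (2/3)t
L_4(t) = (t + 2)(t + 1)t(t - 1) / [24] = (1/24)t^4 + (1/12)t^3 - (1/24)t^2 - (1/12)t
g(t) = (-6)·L_0 + (-7)·L_1 + 0·L_2 + 3·L_3 + (-1)·L_4
Only the coefficient of t is needed; take it from each L_i and combine:
(-6)·(1/12) + (-7)·(-2/3) + 0·(0) + 3·(2/3) + (-1)·(-1/12) = 25/4

25/4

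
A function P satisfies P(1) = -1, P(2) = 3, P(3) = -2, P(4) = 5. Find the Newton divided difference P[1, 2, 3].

-9/2

P[1,2] = (3 - (-1)) / (2 - 1) = 4
P[2,3] = (-2 - 3) / (3 - 2) = -5
P[1,2,3] = (-5 - 4) / (3 - 1) = -9/2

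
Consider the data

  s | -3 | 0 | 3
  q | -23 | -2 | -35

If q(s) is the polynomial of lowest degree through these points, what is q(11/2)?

-415/4

Evaluate each Lagrange basis at s = 11/2:
L_0(11/2) = (11/2)·(5/2)/[(-3)·(-6)] = 55/72
L_1(11/2) = (17/2)·(5/2)/[(3)·(-3)] = -85/36
L_2(11/2) = (17/2)·(11/2)/[(6)·(3)] = 187/72
Sum: (-23)·(55/72) + (-2)·(-85/36) + (-35)·(187/72) = -415/4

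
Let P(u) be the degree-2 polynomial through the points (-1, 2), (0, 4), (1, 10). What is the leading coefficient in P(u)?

L_0(u) = u(u - 1) / [2] = (1/2)u^2 - (1/2)u
L_1(u) = (u + 1)(u - 1) / [-1] = -u^2 + 1
L_2(u) = (u + 1)u / [2] = (1/2)u^2 + (1/2)u
P(u) = 2·L_0 + 4·L_1 + 10·L_2
Only the coefficient of u^2 is needed; take it from each L_i and combine:
2·(1/2) + 4·(-1) + 10·(1/2) = 2

2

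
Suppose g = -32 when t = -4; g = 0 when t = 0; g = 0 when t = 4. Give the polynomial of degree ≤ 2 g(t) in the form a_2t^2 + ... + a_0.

g(t) = -t^2 + 4t

L_0(t) = t(t - 4) / [32] = (1/32)t^2 - (1/8)t
L_1(t) = (t + 4)(t - 4) / [-16] = -(1/16)t^2 + 1
L_2(t) = (t + 4)t / [32] = (1/32)t^2 + (1/8)t
g(t) = (-32)·L_0 + 0·L_1 + 0·L_2
  (-32)·L_0(t) = -t^2 + 4t
  0·L_1(t) = 0
  0·L_2(t) = 0
Adding term by term: -t^2 + 4t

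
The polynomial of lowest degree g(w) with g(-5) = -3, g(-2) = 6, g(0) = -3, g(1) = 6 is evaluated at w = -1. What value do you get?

Using Newton's divided-difference form:
g[-5,-2] = (6 - (-3)) / (-2 - (-5)) = 3
g[-2,0] = (-3 - 6) / (0 - (-2)) = -9/2
g[0,1] = (6 - (-3)) / (1 - 0) = 9
g[-5,-2,0] = (-9/2 - 3) / (0 - (-5)) = -3/2
g[-2,0,1] = (9 - (-9/2)) / (1 - (-2)) = 9/2
g[-5,-2,0,1] = (9/2 - (-3/2)) / (1 - (-5)) = 1
g(-1) = -3 + 3·(4) + (-3/2)·(4)·(1) + 1·(4)·(1)·(-1) = -1

-1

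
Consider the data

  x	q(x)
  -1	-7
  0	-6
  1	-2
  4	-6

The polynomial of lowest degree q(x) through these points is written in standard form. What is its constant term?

-6

Build the Lagrange basis polynomials:
L_0(x) = x(x - 1)(x - 4) / [-10] = -(1/10)x^3 + (1/2)x^2 - (2/5)x
L_1(x) = (x + 1)(x - 1)(x - 4) / [4] = (1/4)x^3 - x^2 - (1/4)x + 1
L_2(x) = (x + 1)x(x - 4) / [-6] = -(1/6)x^3 + (1/2)x^2 + (2/3)x
L_3(x) = (x + 1)x(x - 1) / [60] = (1/60)x^3 - (1/60)x
q(x) = (-7)·L_0 + (-6)·L_1 + (-2)·L_2 + (-6)·L_3
Only the constant term is needed; take it from each L_i and combine:
(-7)·(0) + (-6)·(1) + (-2)·(0) + (-6)·(0) = -6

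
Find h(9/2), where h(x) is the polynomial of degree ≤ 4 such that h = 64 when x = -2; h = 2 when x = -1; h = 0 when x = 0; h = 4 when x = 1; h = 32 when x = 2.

L_0(9/2) = (11/2)·(9/2)·(7/2)·(5/2)/[(-1)·(-2)·(-3)·(-4)] = 1155/128
L_1(9/2) = (13/2)·(9/2)·(7/2)·(5/2)/[(1)·(-1)·(-2)·(-3)] = -1365/32
L_2(9/2) = (13/2)·(11/2)·(7/2)·(5/2)/[(2)·(1)·(-1)·(-2)] = 5005/64
L_3(9/2) = (13/2)·(11/2)·(9/2)·(5/2)/[(3)·(2)·(1)·(-1)] = -2145/32
L_4(9/2) = (13/2)·(11/2)·(9/2)·(7/2)/[(4)·(3)·(2)·(1)] = 3003/128
Sum: 64·(1155/128) + 2·(-1365/32) + 0 + 4·(-2145/32) + 32·(3003/128) = 15597/16

15597/16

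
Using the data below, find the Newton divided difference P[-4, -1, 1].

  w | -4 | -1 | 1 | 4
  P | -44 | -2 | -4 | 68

P[-4,-1] = (-2 - (-44)) / (-1 - (-4)) = 14
P[-1,1] = (-4 - (-2)) / (1 - (-1)) = -1
P[-4,-1,1] = (-1 - 14) / (1 - (-4)) = -3

-3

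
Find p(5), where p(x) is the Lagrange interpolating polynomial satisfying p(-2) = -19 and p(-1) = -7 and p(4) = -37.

-61

L_0(5) = (6)·(1)/[(-1)·(-6)] = 1
L_1(5) = (7)·(1)/[(1)·(-5)] = -7/5
L_2(5) = (7)·(6)/[(6)·(5)] = 7/5
Sum: (-19)·(1) + (-7)·(-7/5) + (-37)·(7/5) = -61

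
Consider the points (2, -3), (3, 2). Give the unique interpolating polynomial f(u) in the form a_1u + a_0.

f(u) = 5u - 13

Build the Lagrange basis polynomials:
L_0(u) = (u - 3) / [-1] = -u + 3
L_1(u) = (u - 2) / [1] = u - 2
f(u) = (-3)·L_0 + 2·L_1
  (-3)·L_0(u) = 3u - 9
  2·L_1(u) = 2u - 4
Adding term by term: 5u - 13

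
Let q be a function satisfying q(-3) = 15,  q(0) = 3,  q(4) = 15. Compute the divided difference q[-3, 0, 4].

1

q[-3,0] = (3 - 15) / (0 - (-3)) = -4
q[0,4] = (15 - 3) / (4 - 0) = 3
q[-3,0,4] = (3 - (-4)) / (4 - (-3)) = 1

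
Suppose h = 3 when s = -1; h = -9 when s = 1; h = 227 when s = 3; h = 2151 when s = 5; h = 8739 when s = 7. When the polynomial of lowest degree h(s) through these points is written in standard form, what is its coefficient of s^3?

Build the Lagrange basis polynomials:
L_0(s) = (s - 1)(s - 3)(s - 5)(s - 7) / [384] = (1/384)s^4 - (1/24)s^3 + (43/192)s^2 - (11/24)s + 35/128
L_1(s) = (s + 1)(s - 3)(s - 5)(s - 7) / [-96] = -(1/96)s^4 + (7/48)s^3 - (7/12)s^2 + (17/48)s + 35/32
L_2(s) = (s + 1)(s - 1)(s - 5)(s - 7) / [64] = (1/64)s^4 - (3/16)s^3 + (17/32)s^2 + (3/16)s - 35/64
L_3(s) = (s + 1)(s - 1)(s - 3)(s - 7) / [-96] = -(1/96)s^4 + (5/48)s^3 - (5/24)s^2 - (5/48)s + 7/32
L_4(s) = (s + 1)(s - 1)(s - 3)(s - 5) / [384] = (1/384)s^4 - (1/48)s^3 + (7/192)s^2 + (1/48)s - 5/128
h(s) = 3·L_0 + (-9)·L_1 + 227·L_2 + 2151·L_3 + 8739·L_4
Only the coefficient of s^3 is needed; take it from each L_i and combine:
3·(-1/24) + (-9)·(7/48) + 227·(-3/16) + 2151·(5/48) + 8739·(-1/48) = -2

-2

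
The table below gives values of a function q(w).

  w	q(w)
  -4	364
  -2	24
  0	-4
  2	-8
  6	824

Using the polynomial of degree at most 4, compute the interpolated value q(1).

L_0(1) = (3)·(1)·(-1)·(-5)/[(-2)·(-4)·(-6)·(-10)] = 1/32
L_1(1) = (5)·(1)·(-1)·(-5)/[(2)·(-2)·(-4)·(-8)] = -25/128
L_2(1) = (5)·(3)·(-1)·(-5)/[(4)·(2)·(-2)·(-6)] = 25/32
L_3(1) = (5)·(3)·(1)·(-5)/[(6)·(4)·(2)·(-4)] = 25/64
L_4(1) = (5)·(3)·(1)·(-1)/[(10)·(8)·(6)·(4)] = -1/128
Sum: 364·(1/32) + 24·(-25/128) + (-4)·(25/32) + (-8)·(25/64) + 824·(-1/128) = -6

-6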